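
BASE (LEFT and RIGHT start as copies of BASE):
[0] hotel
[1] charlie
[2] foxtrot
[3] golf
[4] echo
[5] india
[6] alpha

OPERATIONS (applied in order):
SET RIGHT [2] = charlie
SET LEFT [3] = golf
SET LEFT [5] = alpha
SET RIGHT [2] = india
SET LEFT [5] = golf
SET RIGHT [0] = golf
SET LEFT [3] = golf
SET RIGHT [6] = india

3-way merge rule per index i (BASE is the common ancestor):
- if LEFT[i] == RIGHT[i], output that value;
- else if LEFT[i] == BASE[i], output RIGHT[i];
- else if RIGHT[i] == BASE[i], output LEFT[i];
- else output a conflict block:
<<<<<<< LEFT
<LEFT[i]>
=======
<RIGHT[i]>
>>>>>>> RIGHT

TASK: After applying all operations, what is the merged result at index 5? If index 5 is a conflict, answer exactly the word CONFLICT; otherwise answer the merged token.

Answer: golf

Derivation:
Final LEFT:  [hotel, charlie, foxtrot, golf, echo, golf, alpha]
Final RIGHT: [golf, charlie, india, golf, echo, india, india]
i=0: L=hotel=BASE, R=golf -> take RIGHT -> golf
i=1: L=charlie R=charlie -> agree -> charlie
i=2: L=foxtrot=BASE, R=india -> take RIGHT -> india
i=3: L=golf R=golf -> agree -> golf
i=4: L=echo R=echo -> agree -> echo
i=5: L=golf, R=india=BASE -> take LEFT -> golf
i=6: L=alpha=BASE, R=india -> take RIGHT -> india
Index 5 -> golf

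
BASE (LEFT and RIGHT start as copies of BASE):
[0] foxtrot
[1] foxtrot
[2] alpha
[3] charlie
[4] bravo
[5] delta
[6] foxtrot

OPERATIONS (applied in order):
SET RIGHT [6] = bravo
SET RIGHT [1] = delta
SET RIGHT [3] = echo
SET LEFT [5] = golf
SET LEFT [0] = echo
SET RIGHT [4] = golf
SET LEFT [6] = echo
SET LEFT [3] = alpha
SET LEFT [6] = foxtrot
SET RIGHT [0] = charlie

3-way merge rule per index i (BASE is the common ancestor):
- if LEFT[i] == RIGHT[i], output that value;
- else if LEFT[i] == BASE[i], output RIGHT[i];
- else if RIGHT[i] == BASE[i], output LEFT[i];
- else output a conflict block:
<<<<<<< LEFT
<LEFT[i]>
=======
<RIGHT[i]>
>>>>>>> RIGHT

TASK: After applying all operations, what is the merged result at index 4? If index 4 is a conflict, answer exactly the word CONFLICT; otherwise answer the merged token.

Answer: golf

Derivation:
Final LEFT:  [echo, foxtrot, alpha, alpha, bravo, golf, foxtrot]
Final RIGHT: [charlie, delta, alpha, echo, golf, delta, bravo]
i=0: BASE=foxtrot L=echo R=charlie all differ -> CONFLICT
i=1: L=foxtrot=BASE, R=delta -> take RIGHT -> delta
i=2: L=alpha R=alpha -> agree -> alpha
i=3: BASE=charlie L=alpha R=echo all differ -> CONFLICT
i=4: L=bravo=BASE, R=golf -> take RIGHT -> golf
i=5: L=golf, R=delta=BASE -> take LEFT -> golf
i=6: L=foxtrot=BASE, R=bravo -> take RIGHT -> bravo
Index 4 -> golf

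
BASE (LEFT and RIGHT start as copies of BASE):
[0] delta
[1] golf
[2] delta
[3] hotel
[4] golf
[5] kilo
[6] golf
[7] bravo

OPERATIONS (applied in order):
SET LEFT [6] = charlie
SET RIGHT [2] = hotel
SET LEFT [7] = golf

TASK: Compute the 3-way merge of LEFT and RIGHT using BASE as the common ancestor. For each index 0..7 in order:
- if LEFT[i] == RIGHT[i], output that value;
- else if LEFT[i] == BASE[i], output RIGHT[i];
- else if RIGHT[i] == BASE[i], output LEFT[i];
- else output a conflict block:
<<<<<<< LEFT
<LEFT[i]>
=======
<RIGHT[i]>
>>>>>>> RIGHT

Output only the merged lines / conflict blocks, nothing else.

Answer: delta
golf
hotel
hotel
golf
kilo
charlie
golf

Derivation:
Final LEFT:  [delta, golf, delta, hotel, golf, kilo, charlie, golf]
Final RIGHT: [delta, golf, hotel, hotel, golf, kilo, golf, bravo]
i=0: L=delta R=delta -> agree -> delta
i=1: L=golf R=golf -> agree -> golf
i=2: L=delta=BASE, R=hotel -> take RIGHT -> hotel
i=3: L=hotel R=hotel -> agree -> hotel
i=4: L=golf R=golf -> agree -> golf
i=5: L=kilo R=kilo -> agree -> kilo
i=6: L=charlie, R=golf=BASE -> take LEFT -> charlie
i=7: L=golf, R=bravo=BASE -> take LEFT -> golf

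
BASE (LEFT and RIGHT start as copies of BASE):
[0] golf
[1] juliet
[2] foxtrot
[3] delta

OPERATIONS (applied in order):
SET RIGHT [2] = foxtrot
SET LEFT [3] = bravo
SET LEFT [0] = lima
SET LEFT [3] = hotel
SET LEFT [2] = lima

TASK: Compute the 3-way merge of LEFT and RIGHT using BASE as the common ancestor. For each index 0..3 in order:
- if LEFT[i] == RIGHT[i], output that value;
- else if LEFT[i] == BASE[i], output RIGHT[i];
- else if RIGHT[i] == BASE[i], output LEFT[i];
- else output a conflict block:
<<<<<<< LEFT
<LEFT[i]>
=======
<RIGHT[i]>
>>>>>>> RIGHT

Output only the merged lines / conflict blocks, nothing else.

Final LEFT:  [lima, juliet, lima, hotel]
Final RIGHT: [golf, juliet, foxtrot, delta]
i=0: L=lima, R=golf=BASE -> take LEFT -> lima
i=1: L=juliet R=juliet -> agree -> juliet
i=2: L=lima, R=foxtrot=BASE -> take LEFT -> lima
i=3: L=hotel, R=delta=BASE -> take LEFT -> hotel

Answer: lima
juliet
lima
hotel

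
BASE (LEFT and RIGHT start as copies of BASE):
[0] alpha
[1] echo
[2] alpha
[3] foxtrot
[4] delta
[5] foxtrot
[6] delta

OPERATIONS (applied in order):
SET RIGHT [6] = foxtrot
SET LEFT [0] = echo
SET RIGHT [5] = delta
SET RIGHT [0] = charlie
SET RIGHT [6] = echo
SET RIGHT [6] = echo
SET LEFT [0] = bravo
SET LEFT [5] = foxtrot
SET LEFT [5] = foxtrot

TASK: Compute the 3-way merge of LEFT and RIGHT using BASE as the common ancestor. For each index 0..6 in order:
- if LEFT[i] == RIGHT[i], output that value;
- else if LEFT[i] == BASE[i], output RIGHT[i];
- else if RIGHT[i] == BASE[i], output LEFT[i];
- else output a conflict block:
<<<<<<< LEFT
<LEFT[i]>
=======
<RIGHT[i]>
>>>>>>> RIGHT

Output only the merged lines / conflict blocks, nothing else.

Final LEFT:  [bravo, echo, alpha, foxtrot, delta, foxtrot, delta]
Final RIGHT: [charlie, echo, alpha, foxtrot, delta, delta, echo]
i=0: BASE=alpha L=bravo R=charlie all differ -> CONFLICT
i=1: L=echo R=echo -> agree -> echo
i=2: L=alpha R=alpha -> agree -> alpha
i=3: L=foxtrot R=foxtrot -> agree -> foxtrot
i=4: L=delta R=delta -> agree -> delta
i=5: L=foxtrot=BASE, R=delta -> take RIGHT -> delta
i=6: L=delta=BASE, R=echo -> take RIGHT -> echo

Answer: <<<<<<< LEFT
bravo
=======
charlie
>>>>>>> RIGHT
echo
alpha
foxtrot
delta
delta
echo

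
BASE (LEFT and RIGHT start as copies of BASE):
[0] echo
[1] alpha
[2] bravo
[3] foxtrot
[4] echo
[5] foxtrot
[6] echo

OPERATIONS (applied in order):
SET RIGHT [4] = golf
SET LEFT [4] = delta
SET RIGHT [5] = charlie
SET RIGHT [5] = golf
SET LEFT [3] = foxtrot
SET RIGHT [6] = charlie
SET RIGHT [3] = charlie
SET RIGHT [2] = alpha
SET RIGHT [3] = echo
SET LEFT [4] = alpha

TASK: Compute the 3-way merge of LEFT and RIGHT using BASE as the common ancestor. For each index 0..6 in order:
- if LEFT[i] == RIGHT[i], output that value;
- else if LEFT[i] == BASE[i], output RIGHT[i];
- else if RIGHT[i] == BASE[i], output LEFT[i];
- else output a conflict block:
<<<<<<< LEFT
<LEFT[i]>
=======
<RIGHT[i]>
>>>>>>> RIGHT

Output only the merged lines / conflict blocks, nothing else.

Answer: echo
alpha
alpha
echo
<<<<<<< LEFT
alpha
=======
golf
>>>>>>> RIGHT
golf
charlie

Derivation:
Final LEFT:  [echo, alpha, bravo, foxtrot, alpha, foxtrot, echo]
Final RIGHT: [echo, alpha, alpha, echo, golf, golf, charlie]
i=0: L=echo R=echo -> agree -> echo
i=1: L=alpha R=alpha -> agree -> alpha
i=2: L=bravo=BASE, R=alpha -> take RIGHT -> alpha
i=3: L=foxtrot=BASE, R=echo -> take RIGHT -> echo
i=4: BASE=echo L=alpha R=golf all differ -> CONFLICT
i=5: L=foxtrot=BASE, R=golf -> take RIGHT -> golf
i=6: L=echo=BASE, R=charlie -> take RIGHT -> charlie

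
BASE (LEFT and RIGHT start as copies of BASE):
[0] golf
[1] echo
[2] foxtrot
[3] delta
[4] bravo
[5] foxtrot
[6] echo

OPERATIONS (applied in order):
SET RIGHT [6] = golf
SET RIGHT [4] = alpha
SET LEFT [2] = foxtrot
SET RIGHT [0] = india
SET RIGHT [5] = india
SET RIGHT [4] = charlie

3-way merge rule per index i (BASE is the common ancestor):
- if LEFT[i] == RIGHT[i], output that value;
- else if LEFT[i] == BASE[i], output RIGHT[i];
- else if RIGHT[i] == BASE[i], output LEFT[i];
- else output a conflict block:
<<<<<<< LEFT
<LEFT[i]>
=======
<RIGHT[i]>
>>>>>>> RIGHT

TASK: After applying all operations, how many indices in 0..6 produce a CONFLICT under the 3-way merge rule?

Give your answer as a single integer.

Final LEFT:  [golf, echo, foxtrot, delta, bravo, foxtrot, echo]
Final RIGHT: [india, echo, foxtrot, delta, charlie, india, golf]
i=0: L=golf=BASE, R=india -> take RIGHT -> india
i=1: L=echo R=echo -> agree -> echo
i=2: L=foxtrot R=foxtrot -> agree -> foxtrot
i=3: L=delta R=delta -> agree -> delta
i=4: L=bravo=BASE, R=charlie -> take RIGHT -> charlie
i=5: L=foxtrot=BASE, R=india -> take RIGHT -> india
i=6: L=echo=BASE, R=golf -> take RIGHT -> golf
Conflict count: 0

Answer: 0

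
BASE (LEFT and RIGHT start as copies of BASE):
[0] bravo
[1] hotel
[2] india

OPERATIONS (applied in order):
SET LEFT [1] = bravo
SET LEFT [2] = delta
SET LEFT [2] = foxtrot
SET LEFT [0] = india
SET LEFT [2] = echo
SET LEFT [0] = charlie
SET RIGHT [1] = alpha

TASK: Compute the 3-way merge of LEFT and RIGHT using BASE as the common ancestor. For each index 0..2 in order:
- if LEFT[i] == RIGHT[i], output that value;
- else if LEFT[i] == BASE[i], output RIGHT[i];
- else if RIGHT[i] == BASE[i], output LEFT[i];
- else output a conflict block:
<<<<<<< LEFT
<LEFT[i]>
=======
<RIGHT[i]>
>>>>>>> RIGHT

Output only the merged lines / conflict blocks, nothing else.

Answer: charlie
<<<<<<< LEFT
bravo
=======
alpha
>>>>>>> RIGHT
echo

Derivation:
Final LEFT:  [charlie, bravo, echo]
Final RIGHT: [bravo, alpha, india]
i=0: L=charlie, R=bravo=BASE -> take LEFT -> charlie
i=1: BASE=hotel L=bravo R=alpha all differ -> CONFLICT
i=2: L=echo, R=india=BASE -> take LEFT -> echo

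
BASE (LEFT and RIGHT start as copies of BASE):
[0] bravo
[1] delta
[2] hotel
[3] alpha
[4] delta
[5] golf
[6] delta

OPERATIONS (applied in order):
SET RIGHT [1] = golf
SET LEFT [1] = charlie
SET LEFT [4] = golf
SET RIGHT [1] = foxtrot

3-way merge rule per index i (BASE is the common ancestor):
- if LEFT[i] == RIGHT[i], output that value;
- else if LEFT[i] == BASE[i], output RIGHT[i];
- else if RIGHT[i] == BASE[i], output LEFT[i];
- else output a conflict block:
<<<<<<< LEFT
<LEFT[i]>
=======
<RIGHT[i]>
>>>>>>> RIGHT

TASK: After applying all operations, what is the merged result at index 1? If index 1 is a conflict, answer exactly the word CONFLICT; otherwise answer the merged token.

Answer: CONFLICT

Derivation:
Final LEFT:  [bravo, charlie, hotel, alpha, golf, golf, delta]
Final RIGHT: [bravo, foxtrot, hotel, alpha, delta, golf, delta]
i=0: L=bravo R=bravo -> agree -> bravo
i=1: BASE=delta L=charlie R=foxtrot all differ -> CONFLICT
i=2: L=hotel R=hotel -> agree -> hotel
i=3: L=alpha R=alpha -> agree -> alpha
i=4: L=golf, R=delta=BASE -> take LEFT -> golf
i=5: L=golf R=golf -> agree -> golf
i=6: L=delta R=delta -> agree -> delta
Index 1 -> CONFLICT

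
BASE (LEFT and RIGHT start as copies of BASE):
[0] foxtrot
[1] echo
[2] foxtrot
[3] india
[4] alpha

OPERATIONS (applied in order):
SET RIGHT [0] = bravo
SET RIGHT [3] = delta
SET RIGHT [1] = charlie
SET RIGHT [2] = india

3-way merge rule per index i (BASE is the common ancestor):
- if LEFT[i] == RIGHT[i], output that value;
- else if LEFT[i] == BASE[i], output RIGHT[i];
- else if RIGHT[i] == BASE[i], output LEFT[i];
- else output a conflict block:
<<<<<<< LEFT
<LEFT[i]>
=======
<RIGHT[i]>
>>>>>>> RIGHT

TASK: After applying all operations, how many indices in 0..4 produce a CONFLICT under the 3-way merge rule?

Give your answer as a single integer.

Final LEFT:  [foxtrot, echo, foxtrot, india, alpha]
Final RIGHT: [bravo, charlie, india, delta, alpha]
i=0: L=foxtrot=BASE, R=bravo -> take RIGHT -> bravo
i=1: L=echo=BASE, R=charlie -> take RIGHT -> charlie
i=2: L=foxtrot=BASE, R=india -> take RIGHT -> india
i=3: L=india=BASE, R=delta -> take RIGHT -> delta
i=4: L=alpha R=alpha -> agree -> alpha
Conflict count: 0

Answer: 0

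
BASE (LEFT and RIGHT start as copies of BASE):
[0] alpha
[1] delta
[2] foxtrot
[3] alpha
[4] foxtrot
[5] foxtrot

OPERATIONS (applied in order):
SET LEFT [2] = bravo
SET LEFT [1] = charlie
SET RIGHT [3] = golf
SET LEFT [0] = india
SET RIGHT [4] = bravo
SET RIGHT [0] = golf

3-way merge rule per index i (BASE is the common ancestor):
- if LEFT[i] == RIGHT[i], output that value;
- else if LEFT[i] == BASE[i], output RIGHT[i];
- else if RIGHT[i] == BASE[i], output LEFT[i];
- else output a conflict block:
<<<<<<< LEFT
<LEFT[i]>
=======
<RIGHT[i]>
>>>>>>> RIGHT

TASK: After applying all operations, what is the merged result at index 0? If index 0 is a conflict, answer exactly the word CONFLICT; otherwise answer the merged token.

Final LEFT:  [india, charlie, bravo, alpha, foxtrot, foxtrot]
Final RIGHT: [golf, delta, foxtrot, golf, bravo, foxtrot]
i=0: BASE=alpha L=india R=golf all differ -> CONFLICT
i=1: L=charlie, R=delta=BASE -> take LEFT -> charlie
i=2: L=bravo, R=foxtrot=BASE -> take LEFT -> bravo
i=3: L=alpha=BASE, R=golf -> take RIGHT -> golf
i=4: L=foxtrot=BASE, R=bravo -> take RIGHT -> bravo
i=5: L=foxtrot R=foxtrot -> agree -> foxtrot
Index 0 -> CONFLICT

Answer: CONFLICT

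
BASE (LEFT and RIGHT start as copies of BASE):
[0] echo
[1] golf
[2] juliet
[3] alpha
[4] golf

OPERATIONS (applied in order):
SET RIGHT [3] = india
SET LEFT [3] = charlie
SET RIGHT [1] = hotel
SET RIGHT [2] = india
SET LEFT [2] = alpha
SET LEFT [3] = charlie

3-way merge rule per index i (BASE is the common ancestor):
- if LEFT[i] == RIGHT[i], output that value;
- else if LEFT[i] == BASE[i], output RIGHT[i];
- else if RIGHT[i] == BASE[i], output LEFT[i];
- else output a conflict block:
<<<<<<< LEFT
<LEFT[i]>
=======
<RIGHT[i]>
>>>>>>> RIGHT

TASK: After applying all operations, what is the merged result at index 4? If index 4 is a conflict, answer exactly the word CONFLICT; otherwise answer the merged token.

Final LEFT:  [echo, golf, alpha, charlie, golf]
Final RIGHT: [echo, hotel, india, india, golf]
i=0: L=echo R=echo -> agree -> echo
i=1: L=golf=BASE, R=hotel -> take RIGHT -> hotel
i=2: BASE=juliet L=alpha R=india all differ -> CONFLICT
i=3: BASE=alpha L=charlie R=india all differ -> CONFLICT
i=4: L=golf R=golf -> agree -> golf
Index 4 -> golf

Answer: golf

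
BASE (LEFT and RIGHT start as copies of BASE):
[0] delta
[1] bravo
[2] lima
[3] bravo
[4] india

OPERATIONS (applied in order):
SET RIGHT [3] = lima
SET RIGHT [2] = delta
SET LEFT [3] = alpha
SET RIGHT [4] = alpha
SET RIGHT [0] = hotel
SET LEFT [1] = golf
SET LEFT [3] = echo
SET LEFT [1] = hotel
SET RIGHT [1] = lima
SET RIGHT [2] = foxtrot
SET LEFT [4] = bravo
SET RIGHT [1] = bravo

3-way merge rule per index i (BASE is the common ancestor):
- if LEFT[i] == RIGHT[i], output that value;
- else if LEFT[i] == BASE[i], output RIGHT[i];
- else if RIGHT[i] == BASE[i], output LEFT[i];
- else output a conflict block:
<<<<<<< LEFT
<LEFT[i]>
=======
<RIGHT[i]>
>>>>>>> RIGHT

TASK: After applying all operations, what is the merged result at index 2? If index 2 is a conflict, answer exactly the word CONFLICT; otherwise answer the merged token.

Answer: foxtrot

Derivation:
Final LEFT:  [delta, hotel, lima, echo, bravo]
Final RIGHT: [hotel, bravo, foxtrot, lima, alpha]
i=0: L=delta=BASE, R=hotel -> take RIGHT -> hotel
i=1: L=hotel, R=bravo=BASE -> take LEFT -> hotel
i=2: L=lima=BASE, R=foxtrot -> take RIGHT -> foxtrot
i=3: BASE=bravo L=echo R=lima all differ -> CONFLICT
i=4: BASE=india L=bravo R=alpha all differ -> CONFLICT
Index 2 -> foxtrot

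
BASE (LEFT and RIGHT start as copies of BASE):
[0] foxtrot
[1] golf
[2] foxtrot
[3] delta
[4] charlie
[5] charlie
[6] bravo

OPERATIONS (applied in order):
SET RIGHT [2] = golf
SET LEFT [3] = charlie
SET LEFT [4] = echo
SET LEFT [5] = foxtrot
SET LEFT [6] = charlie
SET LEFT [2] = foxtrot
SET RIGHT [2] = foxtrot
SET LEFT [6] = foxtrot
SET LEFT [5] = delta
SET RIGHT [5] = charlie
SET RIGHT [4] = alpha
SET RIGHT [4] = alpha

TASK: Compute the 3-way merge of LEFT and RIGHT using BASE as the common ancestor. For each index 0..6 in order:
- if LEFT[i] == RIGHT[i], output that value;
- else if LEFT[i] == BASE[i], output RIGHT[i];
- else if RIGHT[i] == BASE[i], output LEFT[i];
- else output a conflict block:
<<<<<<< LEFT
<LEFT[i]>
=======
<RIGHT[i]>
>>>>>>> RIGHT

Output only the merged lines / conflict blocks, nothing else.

Final LEFT:  [foxtrot, golf, foxtrot, charlie, echo, delta, foxtrot]
Final RIGHT: [foxtrot, golf, foxtrot, delta, alpha, charlie, bravo]
i=0: L=foxtrot R=foxtrot -> agree -> foxtrot
i=1: L=golf R=golf -> agree -> golf
i=2: L=foxtrot R=foxtrot -> agree -> foxtrot
i=3: L=charlie, R=delta=BASE -> take LEFT -> charlie
i=4: BASE=charlie L=echo R=alpha all differ -> CONFLICT
i=5: L=delta, R=charlie=BASE -> take LEFT -> delta
i=6: L=foxtrot, R=bravo=BASE -> take LEFT -> foxtrot

Answer: foxtrot
golf
foxtrot
charlie
<<<<<<< LEFT
echo
=======
alpha
>>>>>>> RIGHT
delta
foxtrot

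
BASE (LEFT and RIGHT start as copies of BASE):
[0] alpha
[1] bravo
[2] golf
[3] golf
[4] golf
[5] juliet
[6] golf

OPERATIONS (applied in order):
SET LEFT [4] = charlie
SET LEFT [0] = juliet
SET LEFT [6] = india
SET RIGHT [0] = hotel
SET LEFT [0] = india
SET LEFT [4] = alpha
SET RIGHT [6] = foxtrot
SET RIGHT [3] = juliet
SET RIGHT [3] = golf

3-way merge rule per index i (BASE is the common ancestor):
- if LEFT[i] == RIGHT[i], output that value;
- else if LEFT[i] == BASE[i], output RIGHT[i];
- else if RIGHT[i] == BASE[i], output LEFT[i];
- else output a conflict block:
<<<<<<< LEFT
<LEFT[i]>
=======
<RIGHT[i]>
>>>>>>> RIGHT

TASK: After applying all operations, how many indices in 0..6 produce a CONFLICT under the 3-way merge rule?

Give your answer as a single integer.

Final LEFT:  [india, bravo, golf, golf, alpha, juliet, india]
Final RIGHT: [hotel, bravo, golf, golf, golf, juliet, foxtrot]
i=0: BASE=alpha L=india R=hotel all differ -> CONFLICT
i=1: L=bravo R=bravo -> agree -> bravo
i=2: L=golf R=golf -> agree -> golf
i=3: L=golf R=golf -> agree -> golf
i=4: L=alpha, R=golf=BASE -> take LEFT -> alpha
i=5: L=juliet R=juliet -> agree -> juliet
i=6: BASE=golf L=india R=foxtrot all differ -> CONFLICT
Conflict count: 2

Answer: 2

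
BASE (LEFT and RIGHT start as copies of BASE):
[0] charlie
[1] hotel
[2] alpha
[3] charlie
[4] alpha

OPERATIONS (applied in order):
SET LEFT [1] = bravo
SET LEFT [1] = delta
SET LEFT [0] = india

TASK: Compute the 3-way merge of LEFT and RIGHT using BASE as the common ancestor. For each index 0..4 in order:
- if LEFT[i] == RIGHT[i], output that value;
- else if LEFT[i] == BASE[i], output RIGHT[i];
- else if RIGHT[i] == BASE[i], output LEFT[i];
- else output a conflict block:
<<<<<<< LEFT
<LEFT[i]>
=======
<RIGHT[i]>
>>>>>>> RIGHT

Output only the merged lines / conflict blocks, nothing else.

Final LEFT:  [india, delta, alpha, charlie, alpha]
Final RIGHT: [charlie, hotel, alpha, charlie, alpha]
i=0: L=india, R=charlie=BASE -> take LEFT -> india
i=1: L=delta, R=hotel=BASE -> take LEFT -> delta
i=2: L=alpha R=alpha -> agree -> alpha
i=3: L=charlie R=charlie -> agree -> charlie
i=4: L=alpha R=alpha -> agree -> alpha

Answer: india
delta
alpha
charlie
alpha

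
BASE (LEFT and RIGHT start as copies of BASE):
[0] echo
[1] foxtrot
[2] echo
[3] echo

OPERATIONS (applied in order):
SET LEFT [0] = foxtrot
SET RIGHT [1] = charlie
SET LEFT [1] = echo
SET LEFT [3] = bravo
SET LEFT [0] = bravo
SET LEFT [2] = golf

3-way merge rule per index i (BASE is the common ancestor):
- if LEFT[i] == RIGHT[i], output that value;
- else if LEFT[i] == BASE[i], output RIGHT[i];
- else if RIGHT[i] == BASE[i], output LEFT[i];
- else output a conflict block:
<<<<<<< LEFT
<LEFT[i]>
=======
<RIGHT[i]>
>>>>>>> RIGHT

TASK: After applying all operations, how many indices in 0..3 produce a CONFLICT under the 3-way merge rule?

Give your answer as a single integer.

Final LEFT:  [bravo, echo, golf, bravo]
Final RIGHT: [echo, charlie, echo, echo]
i=0: L=bravo, R=echo=BASE -> take LEFT -> bravo
i=1: BASE=foxtrot L=echo R=charlie all differ -> CONFLICT
i=2: L=golf, R=echo=BASE -> take LEFT -> golf
i=3: L=bravo, R=echo=BASE -> take LEFT -> bravo
Conflict count: 1

Answer: 1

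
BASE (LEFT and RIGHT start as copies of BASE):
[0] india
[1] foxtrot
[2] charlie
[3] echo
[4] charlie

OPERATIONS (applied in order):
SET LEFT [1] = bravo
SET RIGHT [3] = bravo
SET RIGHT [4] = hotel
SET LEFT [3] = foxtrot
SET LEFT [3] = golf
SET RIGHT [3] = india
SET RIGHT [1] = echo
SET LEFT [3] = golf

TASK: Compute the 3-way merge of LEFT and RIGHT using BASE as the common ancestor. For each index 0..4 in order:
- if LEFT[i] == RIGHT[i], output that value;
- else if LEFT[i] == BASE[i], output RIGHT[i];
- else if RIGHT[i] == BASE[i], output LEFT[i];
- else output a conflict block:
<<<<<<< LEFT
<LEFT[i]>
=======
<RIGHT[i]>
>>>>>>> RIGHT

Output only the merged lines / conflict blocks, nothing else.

Final LEFT:  [india, bravo, charlie, golf, charlie]
Final RIGHT: [india, echo, charlie, india, hotel]
i=0: L=india R=india -> agree -> india
i=1: BASE=foxtrot L=bravo R=echo all differ -> CONFLICT
i=2: L=charlie R=charlie -> agree -> charlie
i=3: BASE=echo L=golf R=india all differ -> CONFLICT
i=4: L=charlie=BASE, R=hotel -> take RIGHT -> hotel

Answer: india
<<<<<<< LEFT
bravo
=======
echo
>>>>>>> RIGHT
charlie
<<<<<<< LEFT
golf
=======
india
>>>>>>> RIGHT
hotel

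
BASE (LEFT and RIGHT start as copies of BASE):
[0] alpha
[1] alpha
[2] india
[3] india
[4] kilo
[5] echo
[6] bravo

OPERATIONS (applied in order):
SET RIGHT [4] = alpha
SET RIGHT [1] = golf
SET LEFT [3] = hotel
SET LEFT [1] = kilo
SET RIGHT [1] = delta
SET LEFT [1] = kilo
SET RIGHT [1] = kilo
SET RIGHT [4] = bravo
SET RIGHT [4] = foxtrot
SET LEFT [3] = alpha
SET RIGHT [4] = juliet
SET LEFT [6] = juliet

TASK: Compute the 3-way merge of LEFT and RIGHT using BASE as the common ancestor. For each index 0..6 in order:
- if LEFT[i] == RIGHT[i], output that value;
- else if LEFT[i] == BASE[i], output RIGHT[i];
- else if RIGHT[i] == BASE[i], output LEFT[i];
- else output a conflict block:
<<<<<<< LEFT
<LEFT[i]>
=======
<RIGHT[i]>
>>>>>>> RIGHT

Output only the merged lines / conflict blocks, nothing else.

Answer: alpha
kilo
india
alpha
juliet
echo
juliet

Derivation:
Final LEFT:  [alpha, kilo, india, alpha, kilo, echo, juliet]
Final RIGHT: [alpha, kilo, india, india, juliet, echo, bravo]
i=0: L=alpha R=alpha -> agree -> alpha
i=1: L=kilo R=kilo -> agree -> kilo
i=2: L=india R=india -> agree -> india
i=3: L=alpha, R=india=BASE -> take LEFT -> alpha
i=4: L=kilo=BASE, R=juliet -> take RIGHT -> juliet
i=5: L=echo R=echo -> agree -> echo
i=6: L=juliet, R=bravo=BASE -> take LEFT -> juliet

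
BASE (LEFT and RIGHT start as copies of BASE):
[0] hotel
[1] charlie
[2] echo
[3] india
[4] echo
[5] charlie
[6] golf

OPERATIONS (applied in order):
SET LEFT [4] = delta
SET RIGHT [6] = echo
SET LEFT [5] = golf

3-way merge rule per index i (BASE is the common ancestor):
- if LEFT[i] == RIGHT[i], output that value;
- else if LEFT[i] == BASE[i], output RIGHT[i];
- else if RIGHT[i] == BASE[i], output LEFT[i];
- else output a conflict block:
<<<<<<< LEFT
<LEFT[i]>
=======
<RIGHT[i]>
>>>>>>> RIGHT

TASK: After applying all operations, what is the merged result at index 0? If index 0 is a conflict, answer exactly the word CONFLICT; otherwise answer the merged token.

Final LEFT:  [hotel, charlie, echo, india, delta, golf, golf]
Final RIGHT: [hotel, charlie, echo, india, echo, charlie, echo]
i=0: L=hotel R=hotel -> agree -> hotel
i=1: L=charlie R=charlie -> agree -> charlie
i=2: L=echo R=echo -> agree -> echo
i=3: L=india R=india -> agree -> india
i=4: L=delta, R=echo=BASE -> take LEFT -> delta
i=5: L=golf, R=charlie=BASE -> take LEFT -> golf
i=6: L=golf=BASE, R=echo -> take RIGHT -> echo
Index 0 -> hotel

Answer: hotel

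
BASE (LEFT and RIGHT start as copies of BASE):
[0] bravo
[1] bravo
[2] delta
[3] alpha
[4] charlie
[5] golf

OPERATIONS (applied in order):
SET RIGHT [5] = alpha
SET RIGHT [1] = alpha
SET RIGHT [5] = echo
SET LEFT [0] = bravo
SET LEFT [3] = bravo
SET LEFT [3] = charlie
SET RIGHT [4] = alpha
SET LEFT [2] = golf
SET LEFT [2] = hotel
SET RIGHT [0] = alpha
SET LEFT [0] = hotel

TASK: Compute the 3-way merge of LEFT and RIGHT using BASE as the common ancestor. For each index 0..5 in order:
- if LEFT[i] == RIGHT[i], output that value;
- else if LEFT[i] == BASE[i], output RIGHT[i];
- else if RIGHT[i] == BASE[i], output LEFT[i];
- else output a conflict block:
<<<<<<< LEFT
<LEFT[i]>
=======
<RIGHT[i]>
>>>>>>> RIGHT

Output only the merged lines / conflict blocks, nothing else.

Final LEFT:  [hotel, bravo, hotel, charlie, charlie, golf]
Final RIGHT: [alpha, alpha, delta, alpha, alpha, echo]
i=0: BASE=bravo L=hotel R=alpha all differ -> CONFLICT
i=1: L=bravo=BASE, R=alpha -> take RIGHT -> alpha
i=2: L=hotel, R=delta=BASE -> take LEFT -> hotel
i=3: L=charlie, R=alpha=BASE -> take LEFT -> charlie
i=4: L=charlie=BASE, R=alpha -> take RIGHT -> alpha
i=5: L=golf=BASE, R=echo -> take RIGHT -> echo

Answer: <<<<<<< LEFT
hotel
=======
alpha
>>>>>>> RIGHT
alpha
hotel
charlie
alpha
echo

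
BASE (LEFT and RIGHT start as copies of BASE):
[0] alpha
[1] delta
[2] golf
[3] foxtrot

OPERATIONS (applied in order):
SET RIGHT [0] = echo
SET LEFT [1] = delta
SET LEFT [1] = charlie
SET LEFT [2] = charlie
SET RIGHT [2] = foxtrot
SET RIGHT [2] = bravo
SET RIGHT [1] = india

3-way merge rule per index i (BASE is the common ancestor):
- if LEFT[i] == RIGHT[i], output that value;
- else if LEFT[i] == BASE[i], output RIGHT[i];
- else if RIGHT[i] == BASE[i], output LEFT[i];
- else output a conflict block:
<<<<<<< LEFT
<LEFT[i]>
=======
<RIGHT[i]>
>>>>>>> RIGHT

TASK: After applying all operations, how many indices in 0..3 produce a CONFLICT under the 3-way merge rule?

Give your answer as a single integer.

Final LEFT:  [alpha, charlie, charlie, foxtrot]
Final RIGHT: [echo, india, bravo, foxtrot]
i=0: L=alpha=BASE, R=echo -> take RIGHT -> echo
i=1: BASE=delta L=charlie R=india all differ -> CONFLICT
i=2: BASE=golf L=charlie R=bravo all differ -> CONFLICT
i=3: L=foxtrot R=foxtrot -> agree -> foxtrot
Conflict count: 2

Answer: 2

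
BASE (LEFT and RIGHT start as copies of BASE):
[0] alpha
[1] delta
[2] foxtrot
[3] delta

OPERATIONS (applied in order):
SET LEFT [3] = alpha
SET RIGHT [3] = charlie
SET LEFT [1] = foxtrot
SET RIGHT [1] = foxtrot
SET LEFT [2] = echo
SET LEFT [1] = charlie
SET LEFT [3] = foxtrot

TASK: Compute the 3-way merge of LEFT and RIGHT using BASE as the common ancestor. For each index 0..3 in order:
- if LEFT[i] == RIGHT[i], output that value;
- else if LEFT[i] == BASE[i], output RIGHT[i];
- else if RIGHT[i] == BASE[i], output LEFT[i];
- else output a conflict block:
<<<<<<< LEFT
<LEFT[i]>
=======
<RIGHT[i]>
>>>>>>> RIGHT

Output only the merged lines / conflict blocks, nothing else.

Final LEFT:  [alpha, charlie, echo, foxtrot]
Final RIGHT: [alpha, foxtrot, foxtrot, charlie]
i=0: L=alpha R=alpha -> agree -> alpha
i=1: BASE=delta L=charlie R=foxtrot all differ -> CONFLICT
i=2: L=echo, R=foxtrot=BASE -> take LEFT -> echo
i=3: BASE=delta L=foxtrot R=charlie all differ -> CONFLICT

Answer: alpha
<<<<<<< LEFT
charlie
=======
foxtrot
>>>>>>> RIGHT
echo
<<<<<<< LEFT
foxtrot
=======
charlie
>>>>>>> RIGHT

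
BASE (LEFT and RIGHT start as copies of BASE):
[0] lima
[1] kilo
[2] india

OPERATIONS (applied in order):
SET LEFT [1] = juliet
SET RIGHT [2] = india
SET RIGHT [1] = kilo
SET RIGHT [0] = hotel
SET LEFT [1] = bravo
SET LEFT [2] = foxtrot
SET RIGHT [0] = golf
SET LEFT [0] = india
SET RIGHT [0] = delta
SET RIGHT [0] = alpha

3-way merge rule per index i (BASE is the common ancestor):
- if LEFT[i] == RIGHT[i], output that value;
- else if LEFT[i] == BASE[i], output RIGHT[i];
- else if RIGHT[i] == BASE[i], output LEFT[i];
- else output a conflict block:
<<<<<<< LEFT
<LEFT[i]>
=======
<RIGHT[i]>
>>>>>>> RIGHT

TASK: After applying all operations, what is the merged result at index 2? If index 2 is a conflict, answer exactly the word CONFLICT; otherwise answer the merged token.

Answer: foxtrot

Derivation:
Final LEFT:  [india, bravo, foxtrot]
Final RIGHT: [alpha, kilo, india]
i=0: BASE=lima L=india R=alpha all differ -> CONFLICT
i=1: L=bravo, R=kilo=BASE -> take LEFT -> bravo
i=2: L=foxtrot, R=india=BASE -> take LEFT -> foxtrot
Index 2 -> foxtrot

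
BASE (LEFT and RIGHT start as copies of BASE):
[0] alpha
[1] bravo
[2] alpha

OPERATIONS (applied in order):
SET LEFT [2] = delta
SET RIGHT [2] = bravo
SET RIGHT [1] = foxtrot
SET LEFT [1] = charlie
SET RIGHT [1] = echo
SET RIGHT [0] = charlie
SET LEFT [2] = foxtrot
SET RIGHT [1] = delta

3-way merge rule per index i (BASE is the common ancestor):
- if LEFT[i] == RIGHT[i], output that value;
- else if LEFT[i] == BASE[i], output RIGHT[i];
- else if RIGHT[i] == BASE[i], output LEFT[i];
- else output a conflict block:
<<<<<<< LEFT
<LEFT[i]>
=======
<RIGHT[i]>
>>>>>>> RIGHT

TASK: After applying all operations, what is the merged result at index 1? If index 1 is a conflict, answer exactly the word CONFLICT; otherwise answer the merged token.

Answer: CONFLICT

Derivation:
Final LEFT:  [alpha, charlie, foxtrot]
Final RIGHT: [charlie, delta, bravo]
i=0: L=alpha=BASE, R=charlie -> take RIGHT -> charlie
i=1: BASE=bravo L=charlie R=delta all differ -> CONFLICT
i=2: BASE=alpha L=foxtrot R=bravo all differ -> CONFLICT
Index 1 -> CONFLICT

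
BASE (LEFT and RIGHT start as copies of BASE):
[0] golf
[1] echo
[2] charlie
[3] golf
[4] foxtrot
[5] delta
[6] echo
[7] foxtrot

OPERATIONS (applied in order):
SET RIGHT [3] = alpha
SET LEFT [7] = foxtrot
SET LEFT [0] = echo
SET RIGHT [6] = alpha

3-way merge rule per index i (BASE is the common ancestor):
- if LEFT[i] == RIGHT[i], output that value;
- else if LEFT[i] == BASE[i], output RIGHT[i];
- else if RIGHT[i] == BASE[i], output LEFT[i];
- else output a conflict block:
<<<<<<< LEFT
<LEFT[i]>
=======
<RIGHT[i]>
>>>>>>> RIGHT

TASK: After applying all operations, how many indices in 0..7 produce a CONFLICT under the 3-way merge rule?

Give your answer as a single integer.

Final LEFT:  [echo, echo, charlie, golf, foxtrot, delta, echo, foxtrot]
Final RIGHT: [golf, echo, charlie, alpha, foxtrot, delta, alpha, foxtrot]
i=0: L=echo, R=golf=BASE -> take LEFT -> echo
i=1: L=echo R=echo -> agree -> echo
i=2: L=charlie R=charlie -> agree -> charlie
i=3: L=golf=BASE, R=alpha -> take RIGHT -> alpha
i=4: L=foxtrot R=foxtrot -> agree -> foxtrot
i=5: L=delta R=delta -> agree -> delta
i=6: L=echo=BASE, R=alpha -> take RIGHT -> alpha
i=7: L=foxtrot R=foxtrot -> agree -> foxtrot
Conflict count: 0

Answer: 0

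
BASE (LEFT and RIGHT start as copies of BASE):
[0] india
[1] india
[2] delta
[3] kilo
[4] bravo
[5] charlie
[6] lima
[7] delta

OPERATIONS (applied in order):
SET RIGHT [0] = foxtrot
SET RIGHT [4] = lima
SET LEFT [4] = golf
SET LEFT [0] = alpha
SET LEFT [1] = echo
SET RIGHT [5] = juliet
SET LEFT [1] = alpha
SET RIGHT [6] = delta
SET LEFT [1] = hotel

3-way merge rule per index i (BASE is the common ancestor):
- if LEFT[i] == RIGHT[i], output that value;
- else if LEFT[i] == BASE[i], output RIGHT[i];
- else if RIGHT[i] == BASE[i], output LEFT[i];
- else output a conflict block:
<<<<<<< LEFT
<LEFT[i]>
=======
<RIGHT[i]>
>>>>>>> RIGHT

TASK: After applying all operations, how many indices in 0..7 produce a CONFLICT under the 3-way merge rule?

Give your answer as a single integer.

Final LEFT:  [alpha, hotel, delta, kilo, golf, charlie, lima, delta]
Final RIGHT: [foxtrot, india, delta, kilo, lima, juliet, delta, delta]
i=0: BASE=india L=alpha R=foxtrot all differ -> CONFLICT
i=1: L=hotel, R=india=BASE -> take LEFT -> hotel
i=2: L=delta R=delta -> agree -> delta
i=3: L=kilo R=kilo -> agree -> kilo
i=4: BASE=bravo L=golf R=lima all differ -> CONFLICT
i=5: L=charlie=BASE, R=juliet -> take RIGHT -> juliet
i=6: L=lima=BASE, R=delta -> take RIGHT -> delta
i=7: L=delta R=delta -> agree -> delta
Conflict count: 2

Answer: 2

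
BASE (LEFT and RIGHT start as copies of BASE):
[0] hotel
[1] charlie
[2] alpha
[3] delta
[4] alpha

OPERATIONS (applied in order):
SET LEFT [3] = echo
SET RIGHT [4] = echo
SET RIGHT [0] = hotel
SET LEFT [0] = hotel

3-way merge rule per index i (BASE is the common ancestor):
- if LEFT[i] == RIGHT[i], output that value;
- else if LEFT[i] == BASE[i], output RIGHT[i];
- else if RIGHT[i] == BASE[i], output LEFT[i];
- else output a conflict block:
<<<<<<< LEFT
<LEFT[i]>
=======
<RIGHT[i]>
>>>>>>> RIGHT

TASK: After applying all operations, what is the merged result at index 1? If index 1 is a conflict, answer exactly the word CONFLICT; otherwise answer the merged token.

Final LEFT:  [hotel, charlie, alpha, echo, alpha]
Final RIGHT: [hotel, charlie, alpha, delta, echo]
i=0: L=hotel R=hotel -> agree -> hotel
i=1: L=charlie R=charlie -> agree -> charlie
i=2: L=alpha R=alpha -> agree -> alpha
i=3: L=echo, R=delta=BASE -> take LEFT -> echo
i=4: L=alpha=BASE, R=echo -> take RIGHT -> echo
Index 1 -> charlie

Answer: charlie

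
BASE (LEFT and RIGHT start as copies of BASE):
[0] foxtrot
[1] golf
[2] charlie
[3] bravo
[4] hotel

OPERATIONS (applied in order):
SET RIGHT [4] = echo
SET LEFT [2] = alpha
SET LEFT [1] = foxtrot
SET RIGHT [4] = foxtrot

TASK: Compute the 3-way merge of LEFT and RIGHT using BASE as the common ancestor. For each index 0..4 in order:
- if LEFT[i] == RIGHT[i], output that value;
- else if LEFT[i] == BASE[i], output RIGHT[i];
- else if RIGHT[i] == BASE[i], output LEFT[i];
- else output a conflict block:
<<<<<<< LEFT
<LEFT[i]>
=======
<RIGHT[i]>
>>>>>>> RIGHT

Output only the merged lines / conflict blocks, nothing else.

Final LEFT:  [foxtrot, foxtrot, alpha, bravo, hotel]
Final RIGHT: [foxtrot, golf, charlie, bravo, foxtrot]
i=0: L=foxtrot R=foxtrot -> agree -> foxtrot
i=1: L=foxtrot, R=golf=BASE -> take LEFT -> foxtrot
i=2: L=alpha, R=charlie=BASE -> take LEFT -> alpha
i=3: L=bravo R=bravo -> agree -> bravo
i=4: L=hotel=BASE, R=foxtrot -> take RIGHT -> foxtrot

Answer: foxtrot
foxtrot
alpha
bravo
foxtrot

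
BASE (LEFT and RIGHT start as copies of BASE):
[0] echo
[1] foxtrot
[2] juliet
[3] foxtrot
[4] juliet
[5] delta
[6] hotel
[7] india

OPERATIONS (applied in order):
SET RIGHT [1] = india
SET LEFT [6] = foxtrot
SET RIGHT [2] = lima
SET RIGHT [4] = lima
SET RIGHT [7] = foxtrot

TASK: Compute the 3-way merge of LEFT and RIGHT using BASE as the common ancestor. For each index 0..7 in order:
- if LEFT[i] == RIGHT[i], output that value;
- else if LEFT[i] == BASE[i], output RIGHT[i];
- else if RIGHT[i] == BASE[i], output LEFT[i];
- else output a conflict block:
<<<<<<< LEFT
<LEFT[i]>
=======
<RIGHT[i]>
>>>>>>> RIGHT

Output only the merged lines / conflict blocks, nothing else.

Final LEFT:  [echo, foxtrot, juliet, foxtrot, juliet, delta, foxtrot, india]
Final RIGHT: [echo, india, lima, foxtrot, lima, delta, hotel, foxtrot]
i=0: L=echo R=echo -> agree -> echo
i=1: L=foxtrot=BASE, R=india -> take RIGHT -> india
i=2: L=juliet=BASE, R=lima -> take RIGHT -> lima
i=3: L=foxtrot R=foxtrot -> agree -> foxtrot
i=4: L=juliet=BASE, R=lima -> take RIGHT -> lima
i=5: L=delta R=delta -> agree -> delta
i=6: L=foxtrot, R=hotel=BASE -> take LEFT -> foxtrot
i=7: L=india=BASE, R=foxtrot -> take RIGHT -> foxtrot

Answer: echo
india
lima
foxtrot
lima
delta
foxtrot
foxtrot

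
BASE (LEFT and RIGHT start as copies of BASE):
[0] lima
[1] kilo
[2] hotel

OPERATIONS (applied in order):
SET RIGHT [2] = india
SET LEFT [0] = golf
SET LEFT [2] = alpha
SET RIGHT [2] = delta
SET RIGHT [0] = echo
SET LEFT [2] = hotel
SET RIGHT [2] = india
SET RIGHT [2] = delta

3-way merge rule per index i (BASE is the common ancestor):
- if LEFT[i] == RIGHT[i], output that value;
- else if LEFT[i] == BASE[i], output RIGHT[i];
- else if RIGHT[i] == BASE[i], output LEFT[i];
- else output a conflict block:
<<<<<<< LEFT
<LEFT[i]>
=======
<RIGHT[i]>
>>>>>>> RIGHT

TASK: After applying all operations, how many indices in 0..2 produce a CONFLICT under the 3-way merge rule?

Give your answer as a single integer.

Final LEFT:  [golf, kilo, hotel]
Final RIGHT: [echo, kilo, delta]
i=0: BASE=lima L=golf R=echo all differ -> CONFLICT
i=1: L=kilo R=kilo -> agree -> kilo
i=2: L=hotel=BASE, R=delta -> take RIGHT -> delta
Conflict count: 1

Answer: 1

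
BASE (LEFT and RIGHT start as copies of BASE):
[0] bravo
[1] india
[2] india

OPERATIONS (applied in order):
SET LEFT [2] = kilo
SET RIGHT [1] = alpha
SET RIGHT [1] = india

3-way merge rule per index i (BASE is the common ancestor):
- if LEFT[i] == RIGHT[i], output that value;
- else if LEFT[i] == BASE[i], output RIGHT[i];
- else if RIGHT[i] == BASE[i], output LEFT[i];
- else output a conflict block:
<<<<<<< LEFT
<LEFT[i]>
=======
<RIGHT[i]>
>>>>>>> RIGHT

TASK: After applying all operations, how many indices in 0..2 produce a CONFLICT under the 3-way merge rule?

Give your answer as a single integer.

Answer: 0

Derivation:
Final LEFT:  [bravo, india, kilo]
Final RIGHT: [bravo, india, india]
i=0: L=bravo R=bravo -> agree -> bravo
i=1: L=india R=india -> agree -> india
i=2: L=kilo, R=india=BASE -> take LEFT -> kilo
Conflict count: 0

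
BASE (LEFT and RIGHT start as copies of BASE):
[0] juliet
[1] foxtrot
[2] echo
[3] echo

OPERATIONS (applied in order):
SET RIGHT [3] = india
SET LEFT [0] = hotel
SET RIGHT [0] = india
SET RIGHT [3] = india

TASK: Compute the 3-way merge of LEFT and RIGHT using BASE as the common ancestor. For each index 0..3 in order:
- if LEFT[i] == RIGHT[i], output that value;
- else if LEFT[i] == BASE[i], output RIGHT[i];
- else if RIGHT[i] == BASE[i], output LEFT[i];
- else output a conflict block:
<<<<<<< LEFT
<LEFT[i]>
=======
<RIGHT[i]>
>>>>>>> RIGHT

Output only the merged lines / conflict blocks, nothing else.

Final LEFT:  [hotel, foxtrot, echo, echo]
Final RIGHT: [india, foxtrot, echo, india]
i=0: BASE=juliet L=hotel R=india all differ -> CONFLICT
i=1: L=foxtrot R=foxtrot -> agree -> foxtrot
i=2: L=echo R=echo -> agree -> echo
i=3: L=echo=BASE, R=india -> take RIGHT -> india

Answer: <<<<<<< LEFT
hotel
=======
india
>>>>>>> RIGHT
foxtrot
echo
india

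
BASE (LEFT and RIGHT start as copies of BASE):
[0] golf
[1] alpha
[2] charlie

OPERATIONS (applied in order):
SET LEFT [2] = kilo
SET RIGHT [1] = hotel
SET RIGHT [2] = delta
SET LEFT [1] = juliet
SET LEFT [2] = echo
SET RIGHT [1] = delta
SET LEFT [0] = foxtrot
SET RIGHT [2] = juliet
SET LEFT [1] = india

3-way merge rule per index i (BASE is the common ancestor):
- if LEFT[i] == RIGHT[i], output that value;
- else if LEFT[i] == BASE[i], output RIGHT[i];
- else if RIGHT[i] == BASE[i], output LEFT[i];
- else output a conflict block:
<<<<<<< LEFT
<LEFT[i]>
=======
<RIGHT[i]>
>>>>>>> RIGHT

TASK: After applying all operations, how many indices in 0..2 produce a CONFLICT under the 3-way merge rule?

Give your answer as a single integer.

Answer: 2

Derivation:
Final LEFT:  [foxtrot, india, echo]
Final RIGHT: [golf, delta, juliet]
i=0: L=foxtrot, R=golf=BASE -> take LEFT -> foxtrot
i=1: BASE=alpha L=india R=delta all differ -> CONFLICT
i=2: BASE=charlie L=echo R=juliet all differ -> CONFLICT
Conflict count: 2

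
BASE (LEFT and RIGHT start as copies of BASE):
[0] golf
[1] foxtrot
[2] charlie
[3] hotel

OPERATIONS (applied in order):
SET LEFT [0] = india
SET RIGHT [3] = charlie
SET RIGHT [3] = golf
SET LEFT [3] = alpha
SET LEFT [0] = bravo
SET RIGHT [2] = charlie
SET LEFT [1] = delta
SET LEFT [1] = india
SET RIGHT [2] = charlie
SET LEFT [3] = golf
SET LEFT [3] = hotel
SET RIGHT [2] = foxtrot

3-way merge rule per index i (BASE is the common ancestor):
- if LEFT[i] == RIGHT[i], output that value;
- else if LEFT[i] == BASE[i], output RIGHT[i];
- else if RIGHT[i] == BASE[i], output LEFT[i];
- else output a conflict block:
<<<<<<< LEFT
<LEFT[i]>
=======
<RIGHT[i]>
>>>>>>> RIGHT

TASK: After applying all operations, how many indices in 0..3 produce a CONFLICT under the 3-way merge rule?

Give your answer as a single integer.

Answer: 0

Derivation:
Final LEFT:  [bravo, india, charlie, hotel]
Final RIGHT: [golf, foxtrot, foxtrot, golf]
i=0: L=bravo, R=golf=BASE -> take LEFT -> bravo
i=1: L=india, R=foxtrot=BASE -> take LEFT -> india
i=2: L=charlie=BASE, R=foxtrot -> take RIGHT -> foxtrot
i=3: L=hotel=BASE, R=golf -> take RIGHT -> golf
Conflict count: 0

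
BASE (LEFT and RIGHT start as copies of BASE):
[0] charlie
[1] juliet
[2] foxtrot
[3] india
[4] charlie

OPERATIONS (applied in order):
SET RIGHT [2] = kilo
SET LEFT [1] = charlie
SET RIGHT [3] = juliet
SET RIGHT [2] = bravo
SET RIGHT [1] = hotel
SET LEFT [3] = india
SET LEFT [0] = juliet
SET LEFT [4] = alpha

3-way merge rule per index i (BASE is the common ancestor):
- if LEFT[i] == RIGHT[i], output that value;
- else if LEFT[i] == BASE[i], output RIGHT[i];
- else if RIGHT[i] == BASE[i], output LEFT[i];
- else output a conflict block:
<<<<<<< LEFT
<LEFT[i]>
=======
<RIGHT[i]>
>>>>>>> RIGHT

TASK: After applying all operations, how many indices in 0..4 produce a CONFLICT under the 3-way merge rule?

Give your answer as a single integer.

Final LEFT:  [juliet, charlie, foxtrot, india, alpha]
Final RIGHT: [charlie, hotel, bravo, juliet, charlie]
i=0: L=juliet, R=charlie=BASE -> take LEFT -> juliet
i=1: BASE=juliet L=charlie R=hotel all differ -> CONFLICT
i=2: L=foxtrot=BASE, R=bravo -> take RIGHT -> bravo
i=3: L=india=BASE, R=juliet -> take RIGHT -> juliet
i=4: L=alpha, R=charlie=BASE -> take LEFT -> alpha
Conflict count: 1

Answer: 1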